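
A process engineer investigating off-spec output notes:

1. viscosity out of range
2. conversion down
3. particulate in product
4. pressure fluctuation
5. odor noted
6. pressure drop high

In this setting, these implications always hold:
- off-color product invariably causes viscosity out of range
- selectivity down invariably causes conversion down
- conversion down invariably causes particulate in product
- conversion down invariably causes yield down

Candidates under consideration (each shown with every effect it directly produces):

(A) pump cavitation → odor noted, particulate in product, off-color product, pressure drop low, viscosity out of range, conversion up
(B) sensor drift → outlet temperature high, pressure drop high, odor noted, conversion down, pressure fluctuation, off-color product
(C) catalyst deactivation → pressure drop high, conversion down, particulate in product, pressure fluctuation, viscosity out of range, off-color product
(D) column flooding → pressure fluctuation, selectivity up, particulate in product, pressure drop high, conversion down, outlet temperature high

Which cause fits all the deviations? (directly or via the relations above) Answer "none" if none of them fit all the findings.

For each candidate, compare predicted effects to what was observed:
(A) pump cavitation — fails on conversion down, pressure fluctuation, pressure drop high (predicts conversion up, not conversion down; predicts pressure drop low, not pressure drop high)
(B) sensor drift — viscosity out of range yes (by off-color product → viscosity out of range); conversion down yes; particulate in product yes (by conversion down → particulate in product); pressure fluctuation yes; odor noted yes; pressure drop high yes
(C) catalyst deactivation — does not account for odor noted
(D) column flooding — viscosity out of range NO; conversion down yes; particulate in product yes; pressure fluctuation yes; odor noted NO; pressure drop high yes
(B) alone accounts for all the evidence.

B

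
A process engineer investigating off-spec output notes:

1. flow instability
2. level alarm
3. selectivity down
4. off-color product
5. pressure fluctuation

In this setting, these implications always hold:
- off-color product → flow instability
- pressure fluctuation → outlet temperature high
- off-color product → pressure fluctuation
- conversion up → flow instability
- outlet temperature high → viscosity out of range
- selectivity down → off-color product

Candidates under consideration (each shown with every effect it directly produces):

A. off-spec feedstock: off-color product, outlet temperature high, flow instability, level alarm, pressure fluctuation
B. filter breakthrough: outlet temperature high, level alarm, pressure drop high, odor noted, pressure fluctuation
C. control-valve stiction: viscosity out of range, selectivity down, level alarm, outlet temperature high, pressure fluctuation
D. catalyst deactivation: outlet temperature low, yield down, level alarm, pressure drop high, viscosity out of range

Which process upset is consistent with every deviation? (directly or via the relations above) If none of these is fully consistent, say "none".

C

Per-candidate check:
(A) off-spec feedstock — flow instability yes; level alarm yes; selectivity down NO; off-color product yes; pressure fluctuation yes
(B) filter breakthrough — does not account for flow instability, selectivity down, off-color product
(C) control-valve stiction — flow instability yes (via selectivity down → off-color product → flow instability); level alarm yes; selectivity down yes; off-color product yes (via selectivity down → off-color product); pressure fluctuation yes
(D) catalyst deactivation — does not account for flow instability, selectivity down, off-color product, pressure fluctuation
(C) alone accounts for all the evidence.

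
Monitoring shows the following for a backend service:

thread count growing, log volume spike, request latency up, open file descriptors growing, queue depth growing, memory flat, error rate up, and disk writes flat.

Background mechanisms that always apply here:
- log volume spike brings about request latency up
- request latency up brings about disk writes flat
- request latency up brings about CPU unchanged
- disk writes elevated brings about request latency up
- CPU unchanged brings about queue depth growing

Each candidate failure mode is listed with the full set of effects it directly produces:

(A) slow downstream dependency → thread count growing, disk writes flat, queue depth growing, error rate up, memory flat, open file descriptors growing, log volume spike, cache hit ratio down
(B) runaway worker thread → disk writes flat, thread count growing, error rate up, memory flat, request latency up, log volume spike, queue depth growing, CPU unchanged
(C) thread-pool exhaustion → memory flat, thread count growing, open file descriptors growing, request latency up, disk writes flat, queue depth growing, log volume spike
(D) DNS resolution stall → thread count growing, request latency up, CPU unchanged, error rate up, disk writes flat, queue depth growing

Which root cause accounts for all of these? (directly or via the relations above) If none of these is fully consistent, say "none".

A

Per-candidate check:
(A) slow downstream dependency — accounts for every observation (request latency up by log volume spike → request latency up)
(B) runaway worker thread — does not account for open file descriptors growing
(C) thread-pool exhaustion — thread count growing ✓; log volume spike ✓; request latency up ✓; open file descriptors growing ✓; queue depth growing ✓; memory flat ✓; error rate up ✗; disk writes flat ✓
(D) DNS resolution stall — thread count growing ✓; log volume spike ✗; request latency up ✓; open file descriptors growing ✗; queue depth growing ✓; memory flat ✗; error rate up ✓; disk writes flat ✓
Only (A) is consistent with every observation.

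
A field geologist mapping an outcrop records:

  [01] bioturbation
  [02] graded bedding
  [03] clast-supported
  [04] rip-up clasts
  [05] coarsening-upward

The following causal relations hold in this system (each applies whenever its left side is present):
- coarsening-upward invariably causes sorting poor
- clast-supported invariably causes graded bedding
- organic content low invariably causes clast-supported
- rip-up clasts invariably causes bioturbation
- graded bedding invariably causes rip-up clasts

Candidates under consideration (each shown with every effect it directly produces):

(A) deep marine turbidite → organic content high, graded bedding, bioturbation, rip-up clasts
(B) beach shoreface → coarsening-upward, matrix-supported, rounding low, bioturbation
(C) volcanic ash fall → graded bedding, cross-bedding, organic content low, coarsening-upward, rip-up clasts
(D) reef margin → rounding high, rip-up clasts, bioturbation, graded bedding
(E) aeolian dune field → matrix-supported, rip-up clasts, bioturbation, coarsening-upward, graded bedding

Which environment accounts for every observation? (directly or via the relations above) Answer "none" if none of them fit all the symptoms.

C

For each candidate, compare predicted effects to what was observed:
(A) deep marine turbidite — bioturbation ✓; graded bedding ✓; clast-supported ✗; rip-up clasts ✓; coarsening-upward ✗
(B) beach shoreface — fails on graded bedding, clast-supported, rip-up clasts (predicts matrix-supported, not clast-supported)
(C) volcanic ash fall — accounts for every observation (bioturbation by rip-up clasts → bioturbation)
(D) reef margin — bioturbation ✓; graded bedding ✓; clast-supported ✗; rip-up clasts ✓; coarsening-upward ✗
(E) aeolian dune field — bioturbation ✓; graded bedding ✓; clast-supported ✗; rip-up clasts ✓; coarsening-upward ✓
(C) is the only candidate with no mismatches.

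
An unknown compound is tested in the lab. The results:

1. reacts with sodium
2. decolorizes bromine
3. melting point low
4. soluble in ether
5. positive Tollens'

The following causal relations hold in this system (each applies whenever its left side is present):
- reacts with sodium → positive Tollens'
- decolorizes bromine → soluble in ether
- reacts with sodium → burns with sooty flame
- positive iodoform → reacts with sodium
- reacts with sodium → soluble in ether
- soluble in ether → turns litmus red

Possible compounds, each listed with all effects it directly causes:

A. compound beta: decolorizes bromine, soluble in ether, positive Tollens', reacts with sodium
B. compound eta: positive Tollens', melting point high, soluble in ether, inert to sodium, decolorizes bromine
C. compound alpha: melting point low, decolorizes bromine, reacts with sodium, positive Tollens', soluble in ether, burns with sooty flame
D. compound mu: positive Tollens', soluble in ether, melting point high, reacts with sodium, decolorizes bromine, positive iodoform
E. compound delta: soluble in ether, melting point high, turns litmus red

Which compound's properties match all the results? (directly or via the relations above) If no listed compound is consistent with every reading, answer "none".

Checking each candidate against the observations:
(A) compound beta — reacts with sodium +; decolorizes bromine +; melting point low -; soluble in ether +; positive Tollens' +
(B) compound eta — reacts with sodium -; decolorizes bromine +; melting point low -; soluble in ether +; positive Tollens' +
(C) compound alpha — reacts with sodium +; decolorizes bromine +; melting point low +; soluble in ether +; positive Tollens' +
(D) compound mu — reacts with sodium +; decolorizes bromine +; melting point low -; soluble in ether +; positive Tollens' +
(E) compound delta — reacts with sodium -; decolorizes bromine -; melting point low -; soluble in ether +; positive Tollens' -
(C) is the only candidate with no mismatches.

C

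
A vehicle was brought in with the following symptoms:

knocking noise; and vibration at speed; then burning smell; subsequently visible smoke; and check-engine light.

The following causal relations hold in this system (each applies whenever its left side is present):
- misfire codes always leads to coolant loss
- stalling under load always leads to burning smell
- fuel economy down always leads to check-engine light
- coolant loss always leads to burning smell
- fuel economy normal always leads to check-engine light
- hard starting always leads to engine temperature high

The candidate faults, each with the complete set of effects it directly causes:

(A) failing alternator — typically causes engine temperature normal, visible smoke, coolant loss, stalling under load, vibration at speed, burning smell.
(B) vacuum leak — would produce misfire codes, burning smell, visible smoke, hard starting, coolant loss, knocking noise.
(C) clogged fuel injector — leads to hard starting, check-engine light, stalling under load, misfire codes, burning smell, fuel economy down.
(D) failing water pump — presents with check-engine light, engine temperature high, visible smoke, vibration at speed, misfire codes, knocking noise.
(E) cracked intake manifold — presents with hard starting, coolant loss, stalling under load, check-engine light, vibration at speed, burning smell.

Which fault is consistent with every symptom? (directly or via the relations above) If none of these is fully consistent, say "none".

D

Per-candidate check:
(A) failing alternator — knocking noise ✗; vibration at speed ✓; burning smell ✓; visible smoke ✓; check-engine light ✗
(B) vacuum leak — knocking noise ✓; vibration at speed ✗; burning smell ✓; visible smoke ✓; check-engine light ✗
(C) clogged fuel injector — knocking noise ✗; vibration at speed ✗; burning smell ✓; visible smoke ✗; check-engine light ✓
(D) failing water pump — knocking noise ✓; vibration at speed ✓; burning smell ✓ (through misfire codes → coolant loss → burning smell); visible smoke ✓; check-engine light ✓
(E) cracked intake manifold — knocking noise ✗; vibration at speed ✓; burning smell ✓; visible smoke ✗; check-engine light ✓
(D) is the only candidate with no mismatches.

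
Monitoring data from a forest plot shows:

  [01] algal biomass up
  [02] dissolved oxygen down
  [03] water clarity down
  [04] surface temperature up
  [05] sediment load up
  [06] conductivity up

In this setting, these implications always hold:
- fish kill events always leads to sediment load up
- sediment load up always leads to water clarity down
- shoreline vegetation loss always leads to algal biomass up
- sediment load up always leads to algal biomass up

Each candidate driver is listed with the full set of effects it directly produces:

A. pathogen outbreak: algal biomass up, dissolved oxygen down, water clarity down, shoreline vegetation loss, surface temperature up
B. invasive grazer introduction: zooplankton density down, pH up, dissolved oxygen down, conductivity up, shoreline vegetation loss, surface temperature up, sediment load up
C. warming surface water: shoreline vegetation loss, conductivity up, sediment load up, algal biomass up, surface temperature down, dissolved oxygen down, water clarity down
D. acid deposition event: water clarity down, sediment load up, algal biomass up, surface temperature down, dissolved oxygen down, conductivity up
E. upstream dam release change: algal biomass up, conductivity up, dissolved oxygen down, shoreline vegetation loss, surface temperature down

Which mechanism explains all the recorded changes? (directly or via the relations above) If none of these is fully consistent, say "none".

B

For each candidate, compare predicted effects to what was observed:
(A) pathogen outbreak — algal biomass up +; dissolved oxygen down +; water clarity down +; surface temperature up +; sediment load up -; conductivity up -
(B) invasive grazer introduction — accounts for every observation (algal biomass up via sediment load up → algal biomass up)
(C) warming surface water — fails on surface temperature up (predicts surface temperature down, not surface temperature up)
(D) acid deposition event — fails on surface temperature up (predicts surface temperature down, not surface temperature up)
(E) upstream dam release change — algal biomass up +; dissolved oxygen down +; water clarity down -; surface temperature up -; sediment load up -; conductivity up +
(B) is the only candidate with no mismatches.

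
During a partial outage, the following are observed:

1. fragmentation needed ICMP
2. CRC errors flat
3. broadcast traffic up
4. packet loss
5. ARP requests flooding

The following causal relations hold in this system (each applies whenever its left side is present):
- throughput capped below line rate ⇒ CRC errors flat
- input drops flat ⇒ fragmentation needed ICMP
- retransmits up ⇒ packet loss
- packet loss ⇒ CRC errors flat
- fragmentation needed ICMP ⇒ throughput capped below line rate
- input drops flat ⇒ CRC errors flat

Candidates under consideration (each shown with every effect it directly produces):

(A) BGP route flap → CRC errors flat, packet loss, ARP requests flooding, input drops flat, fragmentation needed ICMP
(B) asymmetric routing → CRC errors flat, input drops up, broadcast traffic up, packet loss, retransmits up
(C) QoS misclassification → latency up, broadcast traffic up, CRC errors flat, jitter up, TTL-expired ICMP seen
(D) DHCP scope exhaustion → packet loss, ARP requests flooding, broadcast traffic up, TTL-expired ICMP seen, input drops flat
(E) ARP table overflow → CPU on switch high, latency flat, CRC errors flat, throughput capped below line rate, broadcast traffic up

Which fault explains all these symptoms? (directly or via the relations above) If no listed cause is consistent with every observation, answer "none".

D

For each candidate, compare predicted effects to what was observed:
(A) BGP route flap — does not account for broadcast traffic up
(B) asymmetric routing — fragmentation needed ICMP ✗; CRC errors flat ✓; broadcast traffic up ✓; packet loss ✓; ARP requests flooding ✗
(C) QoS misclassification — fragmentation needed ICMP ✗; CRC errors flat ✓; broadcast traffic up ✓; packet loss ✗; ARP requests flooding ✗
(D) DHCP scope exhaustion — fragmentation needed ICMP ✓ (through input drops flat → fragmentation needed ICMP); CRC errors flat ✓ (through input drops flat → CRC errors flat); broadcast traffic up ✓; packet loss ✓; ARP requests flooding ✓
(E) ARP table overflow — fragmentation needed ICMP ✗; CRC errors flat ✓; broadcast traffic up ✓; packet loss ✗; ARP requests flooding ✗
(D) is the only candidate with no mismatches.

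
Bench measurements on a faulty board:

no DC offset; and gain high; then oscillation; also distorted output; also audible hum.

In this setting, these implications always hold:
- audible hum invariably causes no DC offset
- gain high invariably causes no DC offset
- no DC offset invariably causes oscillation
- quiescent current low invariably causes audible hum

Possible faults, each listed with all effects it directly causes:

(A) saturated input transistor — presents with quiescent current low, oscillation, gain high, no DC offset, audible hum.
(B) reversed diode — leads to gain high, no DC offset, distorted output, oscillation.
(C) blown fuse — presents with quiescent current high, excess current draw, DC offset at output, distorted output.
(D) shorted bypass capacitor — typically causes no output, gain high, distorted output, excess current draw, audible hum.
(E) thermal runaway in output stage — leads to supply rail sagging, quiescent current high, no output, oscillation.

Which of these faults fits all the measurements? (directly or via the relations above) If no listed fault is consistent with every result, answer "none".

D

Per-candidate check:
(A) saturated input transistor — no DC offset ✓; gain high ✓; oscillation ✓; distorted output ✗; audible hum ✓
(B) reversed diode — no DC offset ✓; gain high ✓; oscillation ✓; distorted output ✓; audible hum ✗
(C) blown fuse — fails on no DC offset, gain high, oscillation, audible hum (predicts DC offset at output, not no DC offset)
(D) shorted bypass capacitor — no DC offset ✓ (through gain high → no DC offset); gain high ✓; oscillation ✓ (through gain high → no DC offset → oscillation); distorted output ✓; audible hum ✓
(E) thermal runaway in output stage — no DC offset ✗; gain high ✗; oscillation ✓; distorted output ✗; audible hum ✗
(D) is the only candidate with no mismatches.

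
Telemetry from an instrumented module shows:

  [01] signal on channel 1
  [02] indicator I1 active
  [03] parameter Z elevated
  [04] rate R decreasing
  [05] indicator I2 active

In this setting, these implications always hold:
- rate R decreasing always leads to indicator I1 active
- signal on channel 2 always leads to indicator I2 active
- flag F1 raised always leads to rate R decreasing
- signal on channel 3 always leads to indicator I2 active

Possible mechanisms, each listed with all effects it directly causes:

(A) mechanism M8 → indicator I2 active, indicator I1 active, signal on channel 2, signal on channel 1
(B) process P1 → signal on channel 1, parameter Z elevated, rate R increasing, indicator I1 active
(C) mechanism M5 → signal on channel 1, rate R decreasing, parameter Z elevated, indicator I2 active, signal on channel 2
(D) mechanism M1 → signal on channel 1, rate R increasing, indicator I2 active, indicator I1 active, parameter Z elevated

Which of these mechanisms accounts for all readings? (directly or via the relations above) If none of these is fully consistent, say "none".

For each candidate, compare predicted effects to what was observed:
(A) mechanism M8 — signal on channel 1 +; indicator I1 active +; parameter Z elevated -; rate R decreasing -; indicator I2 active +
(B) process P1 — signal on channel 1 +; indicator I1 active +; parameter Z elevated +; rate R decreasing -; indicator I2 active -
(C) mechanism M5 — accounts for every observation (indicator I1 active by rate R decreasing → indicator I1 active)
(D) mechanism M1 — signal on channel 1 +; indicator I1 active +; parameter Z elevated +; rate R decreasing -; indicator I2 active +
(C) alone accounts for all the evidence.

C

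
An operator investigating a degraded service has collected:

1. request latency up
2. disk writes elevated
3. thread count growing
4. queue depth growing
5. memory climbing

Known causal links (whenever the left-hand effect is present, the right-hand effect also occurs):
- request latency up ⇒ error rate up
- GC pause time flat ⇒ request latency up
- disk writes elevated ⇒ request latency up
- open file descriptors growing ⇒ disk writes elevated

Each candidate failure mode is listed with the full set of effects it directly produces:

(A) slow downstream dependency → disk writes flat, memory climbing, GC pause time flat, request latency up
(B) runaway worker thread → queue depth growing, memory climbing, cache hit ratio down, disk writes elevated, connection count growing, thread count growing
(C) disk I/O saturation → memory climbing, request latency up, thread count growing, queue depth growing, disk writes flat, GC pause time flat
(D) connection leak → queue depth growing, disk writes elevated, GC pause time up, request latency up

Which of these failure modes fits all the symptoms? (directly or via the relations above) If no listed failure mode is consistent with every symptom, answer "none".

B

Checking each candidate against the observations:
(A) slow downstream dependency — fails on disk writes elevated, thread count growing, queue depth growing (predicts disk writes flat, not disk writes elevated)
(B) runaway worker thread — accounts for every observation (request latency up by disk writes elevated → request latency up)
(C) disk I/O saturation — request latency up match; disk writes elevated miss; thread count growing match; queue depth growing match; memory climbing match
(D) connection leak — does not account for thread count growing, memory climbing
Only (B) is consistent with every observation.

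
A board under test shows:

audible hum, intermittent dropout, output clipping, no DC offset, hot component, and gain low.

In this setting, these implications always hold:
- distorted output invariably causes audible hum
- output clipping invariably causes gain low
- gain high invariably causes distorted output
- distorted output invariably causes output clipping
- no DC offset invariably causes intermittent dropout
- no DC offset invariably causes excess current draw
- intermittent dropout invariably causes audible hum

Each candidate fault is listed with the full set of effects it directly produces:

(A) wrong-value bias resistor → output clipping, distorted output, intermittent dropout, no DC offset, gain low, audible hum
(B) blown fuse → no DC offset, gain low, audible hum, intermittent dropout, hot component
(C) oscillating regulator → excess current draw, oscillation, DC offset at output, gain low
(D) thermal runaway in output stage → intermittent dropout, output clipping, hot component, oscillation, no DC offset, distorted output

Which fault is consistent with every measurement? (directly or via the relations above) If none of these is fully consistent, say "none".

D

Testing each hypothesis:
(A) wrong-value bias resistor — audible hum ✓; intermittent dropout ✓; output clipping ✓; no DC offset ✓; hot component ✗; gain low ✓
(B) blown fuse — audible hum ✓; intermittent dropout ✓; output clipping ✗; no DC offset ✓; hot component ✓; gain low ✓
(C) oscillating regulator — fails on audible hum, intermittent dropout, output clipping, no DC offset, hot component (predicts DC offset at output, not no DC offset)
(D) thermal runaway in output stage — accounts for every observation (audible hum via distorted output → audible hum)
(D) is the only candidate with no mismatches.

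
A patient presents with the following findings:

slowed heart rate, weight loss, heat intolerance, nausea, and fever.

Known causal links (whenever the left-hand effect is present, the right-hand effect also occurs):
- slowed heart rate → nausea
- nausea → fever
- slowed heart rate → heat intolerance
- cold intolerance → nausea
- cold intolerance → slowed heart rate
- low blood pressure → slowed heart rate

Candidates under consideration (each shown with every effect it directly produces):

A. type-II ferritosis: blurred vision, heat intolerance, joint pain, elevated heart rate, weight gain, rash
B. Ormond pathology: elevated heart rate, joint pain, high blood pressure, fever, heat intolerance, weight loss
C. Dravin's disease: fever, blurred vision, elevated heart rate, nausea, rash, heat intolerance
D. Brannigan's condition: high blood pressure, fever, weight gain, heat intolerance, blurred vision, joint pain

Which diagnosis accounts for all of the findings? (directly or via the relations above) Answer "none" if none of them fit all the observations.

none

Per-candidate check:
(A) type-II ferritosis — fails on slowed heart rate, weight loss, nausea, fever (predicts elevated heart rate, not slowed heart rate; predicts weight gain, not weight loss)
(B) Ormond pathology — slowed heart rate NO; weight loss yes; heat intolerance yes; nausea NO; fever yes
(C) Dravin's disease — fails on slowed heart rate, weight loss (predicts elevated heart rate, not slowed heart rate)
(D) Brannigan's condition — slowed heart rate NO; weight loss NO; heat intolerance yes; nausea NO; fever yes
No candidate is consistent with all observations.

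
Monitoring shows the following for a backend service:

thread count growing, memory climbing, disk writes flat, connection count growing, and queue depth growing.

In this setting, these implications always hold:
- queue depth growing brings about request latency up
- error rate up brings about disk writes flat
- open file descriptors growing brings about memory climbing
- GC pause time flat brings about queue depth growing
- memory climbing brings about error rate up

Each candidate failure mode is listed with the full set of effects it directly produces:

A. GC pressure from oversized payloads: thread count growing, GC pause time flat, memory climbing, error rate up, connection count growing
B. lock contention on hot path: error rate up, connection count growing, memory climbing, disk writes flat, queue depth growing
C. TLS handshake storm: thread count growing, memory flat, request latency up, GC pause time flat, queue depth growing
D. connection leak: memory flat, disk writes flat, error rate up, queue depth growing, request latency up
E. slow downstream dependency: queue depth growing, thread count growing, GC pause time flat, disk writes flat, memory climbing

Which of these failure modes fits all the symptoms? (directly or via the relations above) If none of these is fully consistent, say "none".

A

For each candidate, compare predicted effects to what was observed:
(A) GC pressure from oversized payloads — thread count growing match; memory climbing match; disk writes flat match (by error rate up → disk writes flat); connection count growing match; queue depth growing match (by GC pause time flat → queue depth growing)
(B) lock contention on hot path — does not account for thread count growing
(C) TLS handshake storm — thread count growing match; memory climbing miss; disk writes flat miss; connection count growing miss; queue depth growing match
(D) connection leak — thread count growing miss; memory climbing miss; disk writes flat match; connection count growing miss; queue depth growing match
(E) slow downstream dependency — does not account for connection count growing
(A) alone accounts for all the evidence.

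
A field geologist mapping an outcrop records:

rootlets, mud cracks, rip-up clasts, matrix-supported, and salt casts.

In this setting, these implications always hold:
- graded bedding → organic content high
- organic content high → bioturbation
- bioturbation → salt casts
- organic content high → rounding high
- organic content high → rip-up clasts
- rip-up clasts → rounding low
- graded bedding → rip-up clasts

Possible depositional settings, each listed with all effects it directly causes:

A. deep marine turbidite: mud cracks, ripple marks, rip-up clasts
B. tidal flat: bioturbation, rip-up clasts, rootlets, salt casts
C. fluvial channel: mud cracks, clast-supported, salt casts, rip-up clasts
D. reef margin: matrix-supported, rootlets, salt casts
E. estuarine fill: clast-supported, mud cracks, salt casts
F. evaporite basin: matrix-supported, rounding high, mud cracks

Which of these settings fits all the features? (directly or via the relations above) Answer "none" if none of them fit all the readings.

none

For each candidate, compare predicted effects to what was observed:
(A) deep marine turbidite — does not account for rootlets, matrix-supported, salt casts
(B) tidal flat — does not account for mud cracks, matrix-supported
(C) fluvial channel — fails on rootlets, matrix-supported (predicts clast-supported, not matrix-supported)
(D) reef margin — rootlets yes; mud cracks NO; rip-up clasts NO; matrix-supported yes; salt casts yes
(E) estuarine fill — rootlets NO; mud cracks yes; rip-up clasts NO; matrix-supported NO; salt casts yes
(F) evaporite basin — rootlets NO; mud cracks yes; rip-up clasts NO; matrix-supported yes; salt casts NO
None of the listed candidates fits everything.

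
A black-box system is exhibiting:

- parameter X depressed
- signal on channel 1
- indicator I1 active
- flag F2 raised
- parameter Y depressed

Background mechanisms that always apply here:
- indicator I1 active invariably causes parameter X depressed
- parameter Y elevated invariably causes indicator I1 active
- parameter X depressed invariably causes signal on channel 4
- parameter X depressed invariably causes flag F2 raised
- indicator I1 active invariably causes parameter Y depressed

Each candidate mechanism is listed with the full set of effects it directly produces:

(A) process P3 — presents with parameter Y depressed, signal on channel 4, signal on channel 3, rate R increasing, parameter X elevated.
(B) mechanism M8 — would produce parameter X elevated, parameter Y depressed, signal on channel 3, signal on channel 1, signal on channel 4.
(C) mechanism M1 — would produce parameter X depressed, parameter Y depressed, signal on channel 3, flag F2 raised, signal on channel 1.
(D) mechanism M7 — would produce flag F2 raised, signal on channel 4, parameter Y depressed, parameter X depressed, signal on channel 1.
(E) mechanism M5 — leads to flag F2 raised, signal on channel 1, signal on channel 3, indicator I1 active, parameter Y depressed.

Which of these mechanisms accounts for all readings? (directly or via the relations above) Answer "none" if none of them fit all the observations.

Per-candidate check:
(A) process P3 — parameter X depressed miss; signal on channel 1 miss; indicator I1 active miss; flag F2 raised miss; parameter Y depressed match
(B) mechanism M8 — fails on parameter X depressed, indicator I1 active, flag F2 raised (predicts parameter X elevated, not parameter X depressed)
(C) mechanism M1 — parameter X depressed match; signal on channel 1 match; indicator I1 active miss; flag F2 raised match; parameter Y depressed match
(D) mechanism M7 — does not account for indicator I1 active
(E) mechanism M5 — accounts for every observation (parameter X depressed through indicator I1 active → parameter X depressed)
Only (E) is consistent with every observation.

E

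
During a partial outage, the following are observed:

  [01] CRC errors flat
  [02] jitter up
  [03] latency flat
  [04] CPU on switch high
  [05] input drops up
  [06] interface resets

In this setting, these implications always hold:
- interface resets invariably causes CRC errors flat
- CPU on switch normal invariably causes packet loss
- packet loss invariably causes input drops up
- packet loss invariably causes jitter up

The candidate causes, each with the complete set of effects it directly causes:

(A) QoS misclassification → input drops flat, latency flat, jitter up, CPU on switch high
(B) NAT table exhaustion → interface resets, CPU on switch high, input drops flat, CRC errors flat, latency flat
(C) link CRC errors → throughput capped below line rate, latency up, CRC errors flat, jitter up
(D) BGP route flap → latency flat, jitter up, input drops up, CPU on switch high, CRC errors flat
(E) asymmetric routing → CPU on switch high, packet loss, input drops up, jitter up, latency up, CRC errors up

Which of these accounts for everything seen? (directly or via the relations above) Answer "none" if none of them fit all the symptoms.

none

Per-candidate check:
(A) QoS misclassification — CRC errors flat NO; jitter up yes; latency flat yes; CPU on switch high yes; input drops up NO; interface resets NO
(B) NAT table exhaustion — fails on jitter up, input drops up (predicts input drops flat, not input drops up)
(C) link CRC errors — CRC errors flat yes; jitter up yes; latency flat NO; CPU on switch high NO; input drops up NO; interface resets NO
(D) BGP route flap — CRC errors flat yes; jitter up yes; latency flat yes; CPU on switch high yes; input drops up yes; interface resets NO
(E) asymmetric routing — fails on CRC errors flat, latency flat, interface resets (predicts CRC errors up, not CRC errors flat; predicts latency up, not latency flat)
Every candidate fails on at least one observation.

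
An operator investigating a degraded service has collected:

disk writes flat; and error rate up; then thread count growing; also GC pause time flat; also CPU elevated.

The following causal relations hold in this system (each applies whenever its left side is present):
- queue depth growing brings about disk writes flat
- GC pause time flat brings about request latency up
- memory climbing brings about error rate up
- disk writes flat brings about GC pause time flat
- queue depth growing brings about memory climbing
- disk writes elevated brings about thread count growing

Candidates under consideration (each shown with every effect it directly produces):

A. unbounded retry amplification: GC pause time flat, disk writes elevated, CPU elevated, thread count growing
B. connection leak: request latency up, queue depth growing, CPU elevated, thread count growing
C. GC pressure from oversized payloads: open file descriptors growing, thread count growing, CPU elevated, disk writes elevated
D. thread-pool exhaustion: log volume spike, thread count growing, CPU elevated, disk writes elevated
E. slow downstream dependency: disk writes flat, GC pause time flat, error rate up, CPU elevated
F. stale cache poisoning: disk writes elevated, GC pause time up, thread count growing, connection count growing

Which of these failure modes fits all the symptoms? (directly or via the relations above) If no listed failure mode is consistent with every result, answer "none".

B

Testing each hypothesis:
(A) unbounded retry amplification — fails on disk writes flat, error rate up (predicts disk writes elevated, not disk writes flat)
(B) connection leak — disk writes flat match (through queue depth growing → disk writes flat); error rate up match (through queue depth growing → memory climbing → error rate up); thread count growing match; GC pause time flat match (through queue depth growing → disk writes flat → GC pause time flat); CPU elevated match
(C) GC pressure from oversized payloads — fails on disk writes flat, error rate up, GC pause time flat (predicts disk writes elevated, not disk writes flat)
(D) thread-pool exhaustion — fails on disk writes flat, error rate up, GC pause time flat (predicts disk writes elevated, not disk writes flat)
(E) slow downstream dependency — disk writes flat match; error rate up match; thread count growing miss; GC pause time flat match; CPU elevated match
(F) stale cache poisoning — disk writes flat miss; error rate up miss; thread count growing match; GC pause time flat miss; CPU elevated miss
(B) alone accounts for all the evidence.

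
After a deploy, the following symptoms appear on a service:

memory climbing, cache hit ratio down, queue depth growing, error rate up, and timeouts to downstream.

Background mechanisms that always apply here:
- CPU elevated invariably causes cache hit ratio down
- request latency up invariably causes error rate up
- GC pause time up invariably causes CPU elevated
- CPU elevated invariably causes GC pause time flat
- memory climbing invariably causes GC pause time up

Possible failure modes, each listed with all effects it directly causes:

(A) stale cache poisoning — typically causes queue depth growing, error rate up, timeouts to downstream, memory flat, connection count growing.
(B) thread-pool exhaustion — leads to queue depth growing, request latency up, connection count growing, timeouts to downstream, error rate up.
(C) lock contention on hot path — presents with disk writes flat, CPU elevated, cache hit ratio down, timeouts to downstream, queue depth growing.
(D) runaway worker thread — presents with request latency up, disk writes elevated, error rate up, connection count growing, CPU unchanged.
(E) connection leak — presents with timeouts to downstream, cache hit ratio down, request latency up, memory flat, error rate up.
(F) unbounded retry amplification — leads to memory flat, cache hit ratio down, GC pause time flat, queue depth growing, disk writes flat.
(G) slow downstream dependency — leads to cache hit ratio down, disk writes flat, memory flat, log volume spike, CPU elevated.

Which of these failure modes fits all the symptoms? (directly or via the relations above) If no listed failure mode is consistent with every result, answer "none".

Checking each candidate against the observations:
(A) stale cache poisoning — memory climbing miss; cache hit ratio down miss; queue depth growing match; error rate up match; timeouts to downstream match
(B) thread-pool exhaustion — memory climbing miss; cache hit ratio down miss; queue depth growing match; error rate up match; timeouts to downstream match
(C) lock contention on hot path — memory climbing miss; cache hit ratio down match; queue depth growing match; error rate up miss; timeouts to downstream match
(D) runaway worker thread — memory climbing miss; cache hit ratio down miss; queue depth growing miss; error rate up match; timeouts to downstream miss
(E) connection leak — memory climbing miss; cache hit ratio down match; queue depth growing miss; error rate up match; timeouts to downstream match
(F) unbounded retry amplification — fails on memory climbing, error rate up, timeouts to downstream (predicts memory flat, not memory climbing)
(G) slow downstream dependency — memory climbing miss; cache hit ratio down match; queue depth growing miss; error rate up miss; timeouts to downstream miss
Every candidate fails on at least one observation.

none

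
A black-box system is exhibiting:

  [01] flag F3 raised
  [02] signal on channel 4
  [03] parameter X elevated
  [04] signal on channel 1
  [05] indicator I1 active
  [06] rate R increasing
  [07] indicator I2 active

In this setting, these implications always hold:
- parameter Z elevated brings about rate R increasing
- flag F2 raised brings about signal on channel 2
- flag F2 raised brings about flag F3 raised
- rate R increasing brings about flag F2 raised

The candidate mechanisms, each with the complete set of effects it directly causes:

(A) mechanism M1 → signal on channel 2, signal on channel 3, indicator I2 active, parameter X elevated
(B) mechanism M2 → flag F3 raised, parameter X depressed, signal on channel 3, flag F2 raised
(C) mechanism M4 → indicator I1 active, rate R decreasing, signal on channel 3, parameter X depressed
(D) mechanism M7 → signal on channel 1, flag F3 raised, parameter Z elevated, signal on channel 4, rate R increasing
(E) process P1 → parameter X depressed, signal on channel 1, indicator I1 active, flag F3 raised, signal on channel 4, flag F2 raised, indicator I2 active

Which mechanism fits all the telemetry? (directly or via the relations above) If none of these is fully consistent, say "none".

Per-candidate check:
(A) mechanism M1 — does not account for flag F3 raised, signal on channel 4, signal on channel 1, indicator I1 active, rate R increasing
(B) mechanism M2 — flag F3 raised match; signal on channel 4 miss; parameter X elevated miss; signal on channel 1 miss; indicator I1 active miss; rate R increasing miss; indicator I2 active miss
(C) mechanism M4 — fails on flag F3 raised, signal on channel 4, parameter X elevated, signal on channel 1, rate R increasing, indicator I2 active (predicts parameter X depressed, not parameter X elevated; predicts rate R decreasing, not rate R increasing)
(D) mechanism M7 — flag F3 raised match; signal on channel 4 match; parameter X elevated miss; signal on channel 1 match; indicator I1 active miss; rate R increasing match; indicator I2 active miss
(E) process P1 — flag F3 raised match; signal on channel 4 match; parameter X elevated miss; signal on channel 1 match; indicator I1 active match; rate R increasing miss; indicator I2 active match
Every candidate fails on at least one observation.

none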